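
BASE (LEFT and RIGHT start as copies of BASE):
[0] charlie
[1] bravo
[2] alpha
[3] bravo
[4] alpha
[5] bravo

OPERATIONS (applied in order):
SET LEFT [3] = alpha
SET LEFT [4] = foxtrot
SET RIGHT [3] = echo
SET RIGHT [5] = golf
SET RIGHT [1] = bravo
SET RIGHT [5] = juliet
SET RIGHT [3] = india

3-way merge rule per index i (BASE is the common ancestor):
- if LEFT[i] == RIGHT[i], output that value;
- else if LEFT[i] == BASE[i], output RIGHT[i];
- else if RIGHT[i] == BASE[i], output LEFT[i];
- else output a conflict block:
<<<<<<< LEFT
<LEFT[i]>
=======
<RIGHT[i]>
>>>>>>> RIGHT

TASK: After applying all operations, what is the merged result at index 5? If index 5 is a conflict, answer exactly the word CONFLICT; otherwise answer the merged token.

Answer: juliet

Derivation:
Final LEFT:  [charlie, bravo, alpha, alpha, foxtrot, bravo]
Final RIGHT: [charlie, bravo, alpha, india, alpha, juliet]
i=0: L=charlie R=charlie -> agree -> charlie
i=1: L=bravo R=bravo -> agree -> bravo
i=2: L=alpha R=alpha -> agree -> alpha
i=3: BASE=bravo L=alpha R=india all differ -> CONFLICT
i=4: L=foxtrot, R=alpha=BASE -> take LEFT -> foxtrot
i=5: L=bravo=BASE, R=juliet -> take RIGHT -> juliet
Index 5 -> juliet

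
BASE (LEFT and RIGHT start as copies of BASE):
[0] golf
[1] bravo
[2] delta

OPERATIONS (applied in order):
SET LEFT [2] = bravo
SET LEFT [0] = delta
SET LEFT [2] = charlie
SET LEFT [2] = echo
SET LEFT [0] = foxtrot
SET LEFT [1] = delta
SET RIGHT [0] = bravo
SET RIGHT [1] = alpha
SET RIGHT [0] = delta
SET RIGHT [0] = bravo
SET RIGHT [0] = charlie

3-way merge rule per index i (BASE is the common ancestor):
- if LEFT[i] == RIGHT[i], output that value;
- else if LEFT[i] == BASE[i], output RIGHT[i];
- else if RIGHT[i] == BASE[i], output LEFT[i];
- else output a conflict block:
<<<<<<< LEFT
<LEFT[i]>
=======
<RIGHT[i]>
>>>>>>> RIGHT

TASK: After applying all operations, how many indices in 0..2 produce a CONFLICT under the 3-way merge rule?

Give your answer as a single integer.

Answer: 2

Derivation:
Final LEFT:  [foxtrot, delta, echo]
Final RIGHT: [charlie, alpha, delta]
i=0: BASE=golf L=foxtrot R=charlie all differ -> CONFLICT
i=1: BASE=bravo L=delta R=alpha all differ -> CONFLICT
i=2: L=echo, R=delta=BASE -> take LEFT -> echo
Conflict count: 2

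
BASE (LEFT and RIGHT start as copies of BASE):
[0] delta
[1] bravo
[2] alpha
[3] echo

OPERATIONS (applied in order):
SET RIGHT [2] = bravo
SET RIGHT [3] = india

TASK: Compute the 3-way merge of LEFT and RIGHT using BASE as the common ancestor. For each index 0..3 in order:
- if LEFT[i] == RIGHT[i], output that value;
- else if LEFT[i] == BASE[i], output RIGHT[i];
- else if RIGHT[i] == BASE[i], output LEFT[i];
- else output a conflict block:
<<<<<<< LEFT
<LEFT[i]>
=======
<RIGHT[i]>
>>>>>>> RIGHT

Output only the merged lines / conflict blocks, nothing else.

Answer: delta
bravo
bravo
india

Derivation:
Final LEFT:  [delta, bravo, alpha, echo]
Final RIGHT: [delta, bravo, bravo, india]
i=0: L=delta R=delta -> agree -> delta
i=1: L=bravo R=bravo -> agree -> bravo
i=2: L=alpha=BASE, R=bravo -> take RIGHT -> bravo
i=3: L=echo=BASE, R=india -> take RIGHT -> india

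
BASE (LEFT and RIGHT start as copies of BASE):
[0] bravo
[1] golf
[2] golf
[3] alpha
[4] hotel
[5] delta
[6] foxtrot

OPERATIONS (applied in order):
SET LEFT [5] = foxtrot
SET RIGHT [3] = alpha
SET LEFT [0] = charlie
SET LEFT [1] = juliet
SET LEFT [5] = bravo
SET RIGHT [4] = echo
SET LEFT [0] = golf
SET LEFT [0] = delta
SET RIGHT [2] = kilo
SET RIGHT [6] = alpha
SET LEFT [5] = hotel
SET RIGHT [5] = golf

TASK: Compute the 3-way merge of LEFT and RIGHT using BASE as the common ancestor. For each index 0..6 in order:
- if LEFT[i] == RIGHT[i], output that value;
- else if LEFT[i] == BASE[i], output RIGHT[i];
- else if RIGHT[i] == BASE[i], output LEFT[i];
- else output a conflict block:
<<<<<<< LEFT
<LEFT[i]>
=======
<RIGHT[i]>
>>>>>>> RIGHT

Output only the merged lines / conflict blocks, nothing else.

Final LEFT:  [delta, juliet, golf, alpha, hotel, hotel, foxtrot]
Final RIGHT: [bravo, golf, kilo, alpha, echo, golf, alpha]
i=0: L=delta, R=bravo=BASE -> take LEFT -> delta
i=1: L=juliet, R=golf=BASE -> take LEFT -> juliet
i=2: L=golf=BASE, R=kilo -> take RIGHT -> kilo
i=3: L=alpha R=alpha -> agree -> alpha
i=4: L=hotel=BASE, R=echo -> take RIGHT -> echo
i=5: BASE=delta L=hotel R=golf all differ -> CONFLICT
i=6: L=foxtrot=BASE, R=alpha -> take RIGHT -> alpha

Answer: delta
juliet
kilo
alpha
echo
<<<<<<< LEFT
hotel
=======
golf
>>>>>>> RIGHT
alpha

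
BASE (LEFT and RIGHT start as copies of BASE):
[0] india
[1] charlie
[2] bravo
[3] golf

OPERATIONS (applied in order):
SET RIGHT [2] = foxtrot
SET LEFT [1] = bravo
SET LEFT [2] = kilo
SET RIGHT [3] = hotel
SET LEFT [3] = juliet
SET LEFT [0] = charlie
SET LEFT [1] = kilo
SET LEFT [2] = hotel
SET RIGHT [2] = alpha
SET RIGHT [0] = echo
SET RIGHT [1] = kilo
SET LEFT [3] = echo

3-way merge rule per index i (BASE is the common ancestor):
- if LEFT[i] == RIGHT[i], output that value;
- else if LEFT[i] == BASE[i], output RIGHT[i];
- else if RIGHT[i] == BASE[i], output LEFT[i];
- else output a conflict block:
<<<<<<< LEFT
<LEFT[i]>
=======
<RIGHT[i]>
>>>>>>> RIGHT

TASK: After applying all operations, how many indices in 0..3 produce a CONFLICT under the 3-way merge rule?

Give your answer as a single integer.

Answer: 3

Derivation:
Final LEFT:  [charlie, kilo, hotel, echo]
Final RIGHT: [echo, kilo, alpha, hotel]
i=0: BASE=india L=charlie R=echo all differ -> CONFLICT
i=1: L=kilo R=kilo -> agree -> kilo
i=2: BASE=bravo L=hotel R=alpha all differ -> CONFLICT
i=3: BASE=golf L=echo R=hotel all differ -> CONFLICT
Conflict count: 3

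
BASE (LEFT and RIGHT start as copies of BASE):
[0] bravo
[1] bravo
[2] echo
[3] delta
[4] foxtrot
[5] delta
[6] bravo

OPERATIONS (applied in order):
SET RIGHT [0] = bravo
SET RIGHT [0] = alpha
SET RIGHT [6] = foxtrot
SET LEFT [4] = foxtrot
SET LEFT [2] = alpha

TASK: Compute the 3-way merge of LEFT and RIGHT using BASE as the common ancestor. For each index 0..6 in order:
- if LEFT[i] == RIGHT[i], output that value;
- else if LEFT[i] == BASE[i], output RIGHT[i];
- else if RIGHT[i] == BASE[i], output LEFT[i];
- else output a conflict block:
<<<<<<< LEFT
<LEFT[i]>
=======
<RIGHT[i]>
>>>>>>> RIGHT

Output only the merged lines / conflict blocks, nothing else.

Answer: alpha
bravo
alpha
delta
foxtrot
delta
foxtrot

Derivation:
Final LEFT:  [bravo, bravo, alpha, delta, foxtrot, delta, bravo]
Final RIGHT: [alpha, bravo, echo, delta, foxtrot, delta, foxtrot]
i=0: L=bravo=BASE, R=alpha -> take RIGHT -> alpha
i=1: L=bravo R=bravo -> agree -> bravo
i=2: L=alpha, R=echo=BASE -> take LEFT -> alpha
i=3: L=delta R=delta -> agree -> delta
i=4: L=foxtrot R=foxtrot -> agree -> foxtrot
i=5: L=delta R=delta -> agree -> delta
i=6: L=bravo=BASE, R=foxtrot -> take RIGHT -> foxtrot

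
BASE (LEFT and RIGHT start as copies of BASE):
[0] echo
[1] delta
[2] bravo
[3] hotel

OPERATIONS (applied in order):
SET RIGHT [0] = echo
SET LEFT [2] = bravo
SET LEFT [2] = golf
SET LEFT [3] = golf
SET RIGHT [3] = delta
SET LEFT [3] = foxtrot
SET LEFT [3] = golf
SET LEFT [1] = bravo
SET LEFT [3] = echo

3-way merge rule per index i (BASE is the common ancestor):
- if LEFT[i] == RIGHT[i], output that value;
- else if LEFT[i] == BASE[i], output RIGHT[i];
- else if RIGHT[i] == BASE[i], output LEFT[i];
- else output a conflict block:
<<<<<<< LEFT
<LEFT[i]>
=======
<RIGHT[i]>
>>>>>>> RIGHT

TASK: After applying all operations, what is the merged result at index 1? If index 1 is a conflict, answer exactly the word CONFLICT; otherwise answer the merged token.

Answer: bravo

Derivation:
Final LEFT:  [echo, bravo, golf, echo]
Final RIGHT: [echo, delta, bravo, delta]
i=0: L=echo R=echo -> agree -> echo
i=1: L=bravo, R=delta=BASE -> take LEFT -> bravo
i=2: L=golf, R=bravo=BASE -> take LEFT -> golf
i=3: BASE=hotel L=echo R=delta all differ -> CONFLICT
Index 1 -> bravo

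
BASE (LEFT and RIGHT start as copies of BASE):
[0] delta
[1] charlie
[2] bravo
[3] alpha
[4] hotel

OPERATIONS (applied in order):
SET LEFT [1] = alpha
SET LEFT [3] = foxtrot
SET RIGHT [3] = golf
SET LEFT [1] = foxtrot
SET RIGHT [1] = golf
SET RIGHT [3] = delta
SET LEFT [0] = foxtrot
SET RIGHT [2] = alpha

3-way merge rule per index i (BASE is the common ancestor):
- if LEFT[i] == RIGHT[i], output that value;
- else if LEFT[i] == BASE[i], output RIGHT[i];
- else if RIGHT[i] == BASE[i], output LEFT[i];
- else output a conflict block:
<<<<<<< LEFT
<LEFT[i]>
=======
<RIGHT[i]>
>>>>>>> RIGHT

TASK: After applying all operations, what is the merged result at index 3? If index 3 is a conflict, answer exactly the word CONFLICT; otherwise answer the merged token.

Final LEFT:  [foxtrot, foxtrot, bravo, foxtrot, hotel]
Final RIGHT: [delta, golf, alpha, delta, hotel]
i=0: L=foxtrot, R=delta=BASE -> take LEFT -> foxtrot
i=1: BASE=charlie L=foxtrot R=golf all differ -> CONFLICT
i=2: L=bravo=BASE, R=alpha -> take RIGHT -> alpha
i=3: BASE=alpha L=foxtrot R=delta all differ -> CONFLICT
i=4: L=hotel R=hotel -> agree -> hotel
Index 3 -> CONFLICT

Answer: CONFLICT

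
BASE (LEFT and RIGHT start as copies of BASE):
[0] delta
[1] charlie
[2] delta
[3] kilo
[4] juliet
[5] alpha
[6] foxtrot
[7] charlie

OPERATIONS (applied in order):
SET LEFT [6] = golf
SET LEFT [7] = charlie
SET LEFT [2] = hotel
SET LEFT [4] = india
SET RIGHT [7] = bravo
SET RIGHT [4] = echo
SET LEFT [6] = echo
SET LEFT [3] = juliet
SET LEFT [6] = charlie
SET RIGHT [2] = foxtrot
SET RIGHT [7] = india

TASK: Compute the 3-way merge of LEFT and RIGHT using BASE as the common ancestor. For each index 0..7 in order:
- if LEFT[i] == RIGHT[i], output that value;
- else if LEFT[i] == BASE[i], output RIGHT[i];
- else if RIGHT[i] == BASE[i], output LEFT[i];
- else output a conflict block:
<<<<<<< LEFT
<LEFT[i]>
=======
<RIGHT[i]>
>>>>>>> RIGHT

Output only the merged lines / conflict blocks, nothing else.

Final LEFT:  [delta, charlie, hotel, juliet, india, alpha, charlie, charlie]
Final RIGHT: [delta, charlie, foxtrot, kilo, echo, alpha, foxtrot, india]
i=0: L=delta R=delta -> agree -> delta
i=1: L=charlie R=charlie -> agree -> charlie
i=2: BASE=delta L=hotel R=foxtrot all differ -> CONFLICT
i=3: L=juliet, R=kilo=BASE -> take LEFT -> juliet
i=4: BASE=juliet L=india R=echo all differ -> CONFLICT
i=5: L=alpha R=alpha -> agree -> alpha
i=6: L=charlie, R=foxtrot=BASE -> take LEFT -> charlie
i=7: L=charlie=BASE, R=india -> take RIGHT -> india

Answer: delta
charlie
<<<<<<< LEFT
hotel
=======
foxtrot
>>>>>>> RIGHT
juliet
<<<<<<< LEFT
india
=======
echo
>>>>>>> RIGHT
alpha
charlie
india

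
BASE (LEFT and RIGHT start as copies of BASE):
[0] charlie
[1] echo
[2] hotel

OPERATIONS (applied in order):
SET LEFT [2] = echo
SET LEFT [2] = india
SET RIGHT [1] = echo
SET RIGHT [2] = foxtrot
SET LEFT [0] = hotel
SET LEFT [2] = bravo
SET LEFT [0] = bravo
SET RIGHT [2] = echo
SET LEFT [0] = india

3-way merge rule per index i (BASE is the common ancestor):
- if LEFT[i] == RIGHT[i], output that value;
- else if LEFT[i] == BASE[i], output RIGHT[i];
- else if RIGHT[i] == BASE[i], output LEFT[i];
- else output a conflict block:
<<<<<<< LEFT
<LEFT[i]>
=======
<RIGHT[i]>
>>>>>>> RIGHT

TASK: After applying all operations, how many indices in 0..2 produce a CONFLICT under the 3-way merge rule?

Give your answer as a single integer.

Final LEFT:  [india, echo, bravo]
Final RIGHT: [charlie, echo, echo]
i=0: L=india, R=charlie=BASE -> take LEFT -> india
i=1: L=echo R=echo -> agree -> echo
i=2: BASE=hotel L=bravo R=echo all differ -> CONFLICT
Conflict count: 1

Answer: 1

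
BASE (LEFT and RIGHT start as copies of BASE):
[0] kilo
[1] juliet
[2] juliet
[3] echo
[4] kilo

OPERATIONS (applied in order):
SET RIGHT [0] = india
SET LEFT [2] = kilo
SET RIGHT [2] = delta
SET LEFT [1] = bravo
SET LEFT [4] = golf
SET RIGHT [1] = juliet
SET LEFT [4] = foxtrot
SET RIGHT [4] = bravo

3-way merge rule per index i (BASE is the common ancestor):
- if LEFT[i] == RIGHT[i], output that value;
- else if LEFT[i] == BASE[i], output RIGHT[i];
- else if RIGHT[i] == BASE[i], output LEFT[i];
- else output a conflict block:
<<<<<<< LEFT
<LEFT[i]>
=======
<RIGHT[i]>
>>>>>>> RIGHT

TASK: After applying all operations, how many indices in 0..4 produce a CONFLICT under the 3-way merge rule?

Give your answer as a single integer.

Answer: 2

Derivation:
Final LEFT:  [kilo, bravo, kilo, echo, foxtrot]
Final RIGHT: [india, juliet, delta, echo, bravo]
i=0: L=kilo=BASE, R=india -> take RIGHT -> india
i=1: L=bravo, R=juliet=BASE -> take LEFT -> bravo
i=2: BASE=juliet L=kilo R=delta all differ -> CONFLICT
i=3: L=echo R=echo -> agree -> echo
i=4: BASE=kilo L=foxtrot R=bravo all differ -> CONFLICT
Conflict count: 2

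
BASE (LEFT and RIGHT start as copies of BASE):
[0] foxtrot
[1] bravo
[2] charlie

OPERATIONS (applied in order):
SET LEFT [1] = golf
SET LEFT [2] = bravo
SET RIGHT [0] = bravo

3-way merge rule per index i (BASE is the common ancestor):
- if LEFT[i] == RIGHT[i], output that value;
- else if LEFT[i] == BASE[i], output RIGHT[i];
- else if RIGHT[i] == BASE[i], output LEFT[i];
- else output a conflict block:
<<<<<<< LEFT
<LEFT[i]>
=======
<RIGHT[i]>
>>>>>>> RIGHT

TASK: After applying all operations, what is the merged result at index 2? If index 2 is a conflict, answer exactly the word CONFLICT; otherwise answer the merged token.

Final LEFT:  [foxtrot, golf, bravo]
Final RIGHT: [bravo, bravo, charlie]
i=0: L=foxtrot=BASE, R=bravo -> take RIGHT -> bravo
i=1: L=golf, R=bravo=BASE -> take LEFT -> golf
i=2: L=bravo, R=charlie=BASE -> take LEFT -> bravo
Index 2 -> bravo

Answer: bravo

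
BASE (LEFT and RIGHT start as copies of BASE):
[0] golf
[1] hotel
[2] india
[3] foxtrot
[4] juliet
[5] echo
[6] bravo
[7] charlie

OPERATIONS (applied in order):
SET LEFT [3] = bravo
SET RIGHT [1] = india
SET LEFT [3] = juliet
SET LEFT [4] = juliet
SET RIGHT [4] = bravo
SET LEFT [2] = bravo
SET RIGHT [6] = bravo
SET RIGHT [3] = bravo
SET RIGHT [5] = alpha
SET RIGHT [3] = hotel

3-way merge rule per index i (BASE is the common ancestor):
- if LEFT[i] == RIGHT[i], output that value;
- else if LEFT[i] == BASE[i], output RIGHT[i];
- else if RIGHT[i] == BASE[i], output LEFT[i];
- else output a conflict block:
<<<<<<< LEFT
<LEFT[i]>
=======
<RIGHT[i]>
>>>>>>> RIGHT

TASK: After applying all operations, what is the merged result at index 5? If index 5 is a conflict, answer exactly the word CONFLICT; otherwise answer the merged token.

Answer: alpha

Derivation:
Final LEFT:  [golf, hotel, bravo, juliet, juliet, echo, bravo, charlie]
Final RIGHT: [golf, india, india, hotel, bravo, alpha, bravo, charlie]
i=0: L=golf R=golf -> agree -> golf
i=1: L=hotel=BASE, R=india -> take RIGHT -> india
i=2: L=bravo, R=india=BASE -> take LEFT -> bravo
i=3: BASE=foxtrot L=juliet R=hotel all differ -> CONFLICT
i=4: L=juliet=BASE, R=bravo -> take RIGHT -> bravo
i=5: L=echo=BASE, R=alpha -> take RIGHT -> alpha
i=6: L=bravo R=bravo -> agree -> bravo
i=7: L=charlie R=charlie -> agree -> charlie
Index 5 -> alpha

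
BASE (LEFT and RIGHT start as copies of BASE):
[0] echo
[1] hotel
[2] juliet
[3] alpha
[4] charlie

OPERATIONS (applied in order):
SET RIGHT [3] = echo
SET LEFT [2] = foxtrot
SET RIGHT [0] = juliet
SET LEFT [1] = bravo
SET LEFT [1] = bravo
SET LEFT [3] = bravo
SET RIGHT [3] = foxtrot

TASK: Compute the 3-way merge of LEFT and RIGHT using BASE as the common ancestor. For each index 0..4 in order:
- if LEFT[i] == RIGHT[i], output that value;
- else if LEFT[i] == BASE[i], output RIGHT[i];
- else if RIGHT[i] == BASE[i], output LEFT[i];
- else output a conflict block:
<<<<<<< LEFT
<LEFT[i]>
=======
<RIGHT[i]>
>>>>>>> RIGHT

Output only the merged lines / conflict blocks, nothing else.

Answer: juliet
bravo
foxtrot
<<<<<<< LEFT
bravo
=======
foxtrot
>>>>>>> RIGHT
charlie

Derivation:
Final LEFT:  [echo, bravo, foxtrot, bravo, charlie]
Final RIGHT: [juliet, hotel, juliet, foxtrot, charlie]
i=0: L=echo=BASE, R=juliet -> take RIGHT -> juliet
i=1: L=bravo, R=hotel=BASE -> take LEFT -> bravo
i=2: L=foxtrot, R=juliet=BASE -> take LEFT -> foxtrot
i=3: BASE=alpha L=bravo R=foxtrot all differ -> CONFLICT
i=4: L=charlie R=charlie -> agree -> charlie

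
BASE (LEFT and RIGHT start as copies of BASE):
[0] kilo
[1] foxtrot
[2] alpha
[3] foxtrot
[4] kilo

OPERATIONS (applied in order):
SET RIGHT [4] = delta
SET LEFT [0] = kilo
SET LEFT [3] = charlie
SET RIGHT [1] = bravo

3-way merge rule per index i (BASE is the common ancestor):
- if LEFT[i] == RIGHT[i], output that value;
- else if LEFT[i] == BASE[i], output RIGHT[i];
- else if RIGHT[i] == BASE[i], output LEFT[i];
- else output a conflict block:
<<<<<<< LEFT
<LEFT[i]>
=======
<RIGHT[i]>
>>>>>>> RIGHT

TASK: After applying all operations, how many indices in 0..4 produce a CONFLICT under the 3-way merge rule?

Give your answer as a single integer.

Answer: 0

Derivation:
Final LEFT:  [kilo, foxtrot, alpha, charlie, kilo]
Final RIGHT: [kilo, bravo, alpha, foxtrot, delta]
i=0: L=kilo R=kilo -> agree -> kilo
i=1: L=foxtrot=BASE, R=bravo -> take RIGHT -> bravo
i=2: L=alpha R=alpha -> agree -> alpha
i=3: L=charlie, R=foxtrot=BASE -> take LEFT -> charlie
i=4: L=kilo=BASE, R=delta -> take RIGHT -> delta
Conflict count: 0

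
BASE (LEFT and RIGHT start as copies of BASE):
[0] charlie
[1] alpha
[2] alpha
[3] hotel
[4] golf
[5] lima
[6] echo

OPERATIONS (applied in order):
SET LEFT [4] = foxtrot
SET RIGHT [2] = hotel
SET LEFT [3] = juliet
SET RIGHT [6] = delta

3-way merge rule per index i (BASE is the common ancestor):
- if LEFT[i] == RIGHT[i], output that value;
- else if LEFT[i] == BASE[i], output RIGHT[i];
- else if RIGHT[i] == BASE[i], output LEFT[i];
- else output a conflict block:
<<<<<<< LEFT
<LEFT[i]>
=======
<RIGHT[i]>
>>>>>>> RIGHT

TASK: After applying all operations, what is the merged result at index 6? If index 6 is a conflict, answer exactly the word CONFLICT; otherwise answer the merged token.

Answer: delta

Derivation:
Final LEFT:  [charlie, alpha, alpha, juliet, foxtrot, lima, echo]
Final RIGHT: [charlie, alpha, hotel, hotel, golf, lima, delta]
i=0: L=charlie R=charlie -> agree -> charlie
i=1: L=alpha R=alpha -> agree -> alpha
i=2: L=alpha=BASE, R=hotel -> take RIGHT -> hotel
i=3: L=juliet, R=hotel=BASE -> take LEFT -> juliet
i=4: L=foxtrot, R=golf=BASE -> take LEFT -> foxtrot
i=5: L=lima R=lima -> agree -> lima
i=6: L=echo=BASE, R=delta -> take RIGHT -> delta
Index 6 -> delta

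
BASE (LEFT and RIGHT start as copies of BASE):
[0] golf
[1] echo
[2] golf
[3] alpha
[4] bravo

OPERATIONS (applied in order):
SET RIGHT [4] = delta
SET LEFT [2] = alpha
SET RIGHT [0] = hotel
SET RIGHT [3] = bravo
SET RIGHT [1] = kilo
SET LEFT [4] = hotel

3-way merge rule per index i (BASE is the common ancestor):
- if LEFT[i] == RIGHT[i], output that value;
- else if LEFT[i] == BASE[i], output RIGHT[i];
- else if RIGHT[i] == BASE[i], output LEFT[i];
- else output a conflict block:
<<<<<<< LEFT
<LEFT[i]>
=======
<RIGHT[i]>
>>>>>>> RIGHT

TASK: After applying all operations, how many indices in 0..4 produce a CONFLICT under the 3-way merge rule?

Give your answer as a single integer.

Answer: 1

Derivation:
Final LEFT:  [golf, echo, alpha, alpha, hotel]
Final RIGHT: [hotel, kilo, golf, bravo, delta]
i=0: L=golf=BASE, R=hotel -> take RIGHT -> hotel
i=1: L=echo=BASE, R=kilo -> take RIGHT -> kilo
i=2: L=alpha, R=golf=BASE -> take LEFT -> alpha
i=3: L=alpha=BASE, R=bravo -> take RIGHT -> bravo
i=4: BASE=bravo L=hotel R=delta all differ -> CONFLICT
Conflict count: 1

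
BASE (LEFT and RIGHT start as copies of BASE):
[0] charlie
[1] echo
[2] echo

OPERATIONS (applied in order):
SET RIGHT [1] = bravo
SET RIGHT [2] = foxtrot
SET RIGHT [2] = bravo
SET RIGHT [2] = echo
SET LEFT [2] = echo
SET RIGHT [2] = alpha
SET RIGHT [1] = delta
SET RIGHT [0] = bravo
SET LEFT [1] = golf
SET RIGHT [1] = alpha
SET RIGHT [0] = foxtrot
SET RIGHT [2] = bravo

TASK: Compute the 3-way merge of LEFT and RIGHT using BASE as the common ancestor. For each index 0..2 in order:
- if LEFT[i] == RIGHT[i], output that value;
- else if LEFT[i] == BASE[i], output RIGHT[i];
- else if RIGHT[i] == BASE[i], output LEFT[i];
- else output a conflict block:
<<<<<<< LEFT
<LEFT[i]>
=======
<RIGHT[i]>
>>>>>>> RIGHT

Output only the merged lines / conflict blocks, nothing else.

Final LEFT:  [charlie, golf, echo]
Final RIGHT: [foxtrot, alpha, bravo]
i=0: L=charlie=BASE, R=foxtrot -> take RIGHT -> foxtrot
i=1: BASE=echo L=golf R=alpha all differ -> CONFLICT
i=2: L=echo=BASE, R=bravo -> take RIGHT -> bravo

Answer: foxtrot
<<<<<<< LEFT
golf
=======
alpha
>>>>>>> RIGHT
bravo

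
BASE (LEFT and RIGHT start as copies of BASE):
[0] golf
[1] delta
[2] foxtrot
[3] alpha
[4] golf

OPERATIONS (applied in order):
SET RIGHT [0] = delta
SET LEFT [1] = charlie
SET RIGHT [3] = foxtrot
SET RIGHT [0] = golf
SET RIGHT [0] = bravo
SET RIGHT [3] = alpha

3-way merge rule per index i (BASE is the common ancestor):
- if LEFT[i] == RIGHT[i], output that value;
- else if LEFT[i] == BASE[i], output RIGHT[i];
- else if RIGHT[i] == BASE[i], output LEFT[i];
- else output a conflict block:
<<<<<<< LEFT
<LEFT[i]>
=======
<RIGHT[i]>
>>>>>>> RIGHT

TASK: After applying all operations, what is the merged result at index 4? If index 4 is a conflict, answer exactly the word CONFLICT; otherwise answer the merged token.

Answer: golf

Derivation:
Final LEFT:  [golf, charlie, foxtrot, alpha, golf]
Final RIGHT: [bravo, delta, foxtrot, alpha, golf]
i=0: L=golf=BASE, R=bravo -> take RIGHT -> bravo
i=1: L=charlie, R=delta=BASE -> take LEFT -> charlie
i=2: L=foxtrot R=foxtrot -> agree -> foxtrot
i=3: L=alpha R=alpha -> agree -> alpha
i=4: L=golf R=golf -> agree -> golf
Index 4 -> golf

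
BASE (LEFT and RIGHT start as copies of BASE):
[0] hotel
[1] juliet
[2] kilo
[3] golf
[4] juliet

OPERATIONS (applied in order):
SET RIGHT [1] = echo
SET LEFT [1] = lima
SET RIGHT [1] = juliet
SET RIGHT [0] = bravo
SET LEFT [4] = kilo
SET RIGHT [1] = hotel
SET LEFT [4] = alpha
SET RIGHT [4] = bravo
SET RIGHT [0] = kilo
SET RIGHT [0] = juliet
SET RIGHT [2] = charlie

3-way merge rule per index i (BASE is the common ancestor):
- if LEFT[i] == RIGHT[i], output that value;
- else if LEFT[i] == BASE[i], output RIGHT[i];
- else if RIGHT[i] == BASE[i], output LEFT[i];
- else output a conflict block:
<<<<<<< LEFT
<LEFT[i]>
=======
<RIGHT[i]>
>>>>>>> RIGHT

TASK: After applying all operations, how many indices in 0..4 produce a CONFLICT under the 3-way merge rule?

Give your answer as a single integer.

Answer: 2

Derivation:
Final LEFT:  [hotel, lima, kilo, golf, alpha]
Final RIGHT: [juliet, hotel, charlie, golf, bravo]
i=0: L=hotel=BASE, R=juliet -> take RIGHT -> juliet
i=1: BASE=juliet L=lima R=hotel all differ -> CONFLICT
i=2: L=kilo=BASE, R=charlie -> take RIGHT -> charlie
i=3: L=golf R=golf -> agree -> golf
i=4: BASE=juliet L=alpha R=bravo all differ -> CONFLICT
Conflict count: 2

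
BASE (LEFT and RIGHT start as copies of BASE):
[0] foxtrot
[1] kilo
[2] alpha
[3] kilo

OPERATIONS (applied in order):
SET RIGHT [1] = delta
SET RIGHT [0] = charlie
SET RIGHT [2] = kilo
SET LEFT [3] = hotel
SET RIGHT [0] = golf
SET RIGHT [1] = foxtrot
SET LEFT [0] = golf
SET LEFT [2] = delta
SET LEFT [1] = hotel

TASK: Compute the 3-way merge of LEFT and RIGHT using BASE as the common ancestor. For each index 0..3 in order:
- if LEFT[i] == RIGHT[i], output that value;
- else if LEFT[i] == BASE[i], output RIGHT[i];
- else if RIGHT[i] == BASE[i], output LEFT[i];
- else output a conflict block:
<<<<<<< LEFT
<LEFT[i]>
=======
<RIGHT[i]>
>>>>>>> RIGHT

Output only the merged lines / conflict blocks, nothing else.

Final LEFT:  [golf, hotel, delta, hotel]
Final RIGHT: [golf, foxtrot, kilo, kilo]
i=0: L=golf R=golf -> agree -> golf
i=1: BASE=kilo L=hotel R=foxtrot all differ -> CONFLICT
i=2: BASE=alpha L=delta R=kilo all differ -> CONFLICT
i=3: L=hotel, R=kilo=BASE -> take LEFT -> hotel

Answer: golf
<<<<<<< LEFT
hotel
=======
foxtrot
>>>>>>> RIGHT
<<<<<<< LEFT
delta
=======
kilo
>>>>>>> RIGHT
hotel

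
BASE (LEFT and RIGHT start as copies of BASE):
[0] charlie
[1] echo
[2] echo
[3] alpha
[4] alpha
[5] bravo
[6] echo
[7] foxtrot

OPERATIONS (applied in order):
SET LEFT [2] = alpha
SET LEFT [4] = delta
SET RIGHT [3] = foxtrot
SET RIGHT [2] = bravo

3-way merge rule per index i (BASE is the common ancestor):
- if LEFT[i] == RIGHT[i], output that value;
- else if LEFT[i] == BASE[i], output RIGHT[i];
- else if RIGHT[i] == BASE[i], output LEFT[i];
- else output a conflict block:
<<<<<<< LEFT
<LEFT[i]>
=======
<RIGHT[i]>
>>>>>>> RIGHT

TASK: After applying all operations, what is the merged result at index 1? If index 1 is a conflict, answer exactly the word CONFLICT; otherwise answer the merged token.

Final LEFT:  [charlie, echo, alpha, alpha, delta, bravo, echo, foxtrot]
Final RIGHT: [charlie, echo, bravo, foxtrot, alpha, bravo, echo, foxtrot]
i=0: L=charlie R=charlie -> agree -> charlie
i=1: L=echo R=echo -> agree -> echo
i=2: BASE=echo L=alpha R=bravo all differ -> CONFLICT
i=3: L=alpha=BASE, R=foxtrot -> take RIGHT -> foxtrot
i=4: L=delta, R=alpha=BASE -> take LEFT -> delta
i=5: L=bravo R=bravo -> agree -> bravo
i=6: L=echo R=echo -> agree -> echo
i=7: L=foxtrot R=foxtrot -> agree -> foxtrot
Index 1 -> echo

Answer: echo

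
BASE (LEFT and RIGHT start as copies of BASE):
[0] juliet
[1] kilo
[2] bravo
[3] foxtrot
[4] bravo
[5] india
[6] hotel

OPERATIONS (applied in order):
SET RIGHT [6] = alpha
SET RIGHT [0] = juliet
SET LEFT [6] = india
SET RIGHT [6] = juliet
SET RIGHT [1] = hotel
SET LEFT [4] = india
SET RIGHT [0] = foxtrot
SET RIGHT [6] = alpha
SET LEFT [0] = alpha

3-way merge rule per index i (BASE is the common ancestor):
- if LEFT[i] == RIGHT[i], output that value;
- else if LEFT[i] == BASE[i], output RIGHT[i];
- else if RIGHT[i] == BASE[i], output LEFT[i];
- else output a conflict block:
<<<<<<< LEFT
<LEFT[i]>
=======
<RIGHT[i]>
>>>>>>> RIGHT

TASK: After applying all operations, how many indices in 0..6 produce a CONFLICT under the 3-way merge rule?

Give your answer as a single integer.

Answer: 2

Derivation:
Final LEFT:  [alpha, kilo, bravo, foxtrot, india, india, india]
Final RIGHT: [foxtrot, hotel, bravo, foxtrot, bravo, india, alpha]
i=0: BASE=juliet L=alpha R=foxtrot all differ -> CONFLICT
i=1: L=kilo=BASE, R=hotel -> take RIGHT -> hotel
i=2: L=bravo R=bravo -> agree -> bravo
i=3: L=foxtrot R=foxtrot -> agree -> foxtrot
i=4: L=india, R=bravo=BASE -> take LEFT -> india
i=5: L=india R=india -> agree -> india
i=6: BASE=hotel L=india R=alpha all differ -> CONFLICT
Conflict count: 2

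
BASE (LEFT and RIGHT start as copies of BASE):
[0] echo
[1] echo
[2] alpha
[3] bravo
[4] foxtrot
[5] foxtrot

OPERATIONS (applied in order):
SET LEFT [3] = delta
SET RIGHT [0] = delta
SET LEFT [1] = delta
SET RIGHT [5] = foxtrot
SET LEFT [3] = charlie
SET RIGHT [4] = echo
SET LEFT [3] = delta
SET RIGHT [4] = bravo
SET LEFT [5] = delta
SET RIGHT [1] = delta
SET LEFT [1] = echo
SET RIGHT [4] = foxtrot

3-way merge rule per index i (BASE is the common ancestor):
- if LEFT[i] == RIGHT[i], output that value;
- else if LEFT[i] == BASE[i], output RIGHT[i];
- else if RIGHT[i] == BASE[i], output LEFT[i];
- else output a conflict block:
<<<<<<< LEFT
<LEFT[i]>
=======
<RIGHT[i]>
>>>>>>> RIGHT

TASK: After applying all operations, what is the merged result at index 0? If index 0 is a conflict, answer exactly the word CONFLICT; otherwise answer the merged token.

Answer: delta

Derivation:
Final LEFT:  [echo, echo, alpha, delta, foxtrot, delta]
Final RIGHT: [delta, delta, alpha, bravo, foxtrot, foxtrot]
i=0: L=echo=BASE, R=delta -> take RIGHT -> delta
i=1: L=echo=BASE, R=delta -> take RIGHT -> delta
i=2: L=alpha R=alpha -> agree -> alpha
i=3: L=delta, R=bravo=BASE -> take LEFT -> delta
i=4: L=foxtrot R=foxtrot -> agree -> foxtrot
i=5: L=delta, R=foxtrot=BASE -> take LEFT -> delta
Index 0 -> delta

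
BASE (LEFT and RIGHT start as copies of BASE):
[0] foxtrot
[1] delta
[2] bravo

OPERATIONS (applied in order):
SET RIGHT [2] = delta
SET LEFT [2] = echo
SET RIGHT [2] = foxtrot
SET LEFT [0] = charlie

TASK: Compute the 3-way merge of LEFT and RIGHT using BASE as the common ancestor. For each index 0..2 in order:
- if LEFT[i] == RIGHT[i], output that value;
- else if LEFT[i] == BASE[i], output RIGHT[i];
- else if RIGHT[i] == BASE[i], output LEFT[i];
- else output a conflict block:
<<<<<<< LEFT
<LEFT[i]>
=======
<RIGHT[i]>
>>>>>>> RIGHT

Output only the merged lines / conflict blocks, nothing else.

Answer: charlie
delta
<<<<<<< LEFT
echo
=======
foxtrot
>>>>>>> RIGHT

Derivation:
Final LEFT:  [charlie, delta, echo]
Final RIGHT: [foxtrot, delta, foxtrot]
i=0: L=charlie, R=foxtrot=BASE -> take LEFT -> charlie
i=1: L=delta R=delta -> agree -> delta
i=2: BASE=bravo L=echo R=foxtrot all differ -> CONFLICT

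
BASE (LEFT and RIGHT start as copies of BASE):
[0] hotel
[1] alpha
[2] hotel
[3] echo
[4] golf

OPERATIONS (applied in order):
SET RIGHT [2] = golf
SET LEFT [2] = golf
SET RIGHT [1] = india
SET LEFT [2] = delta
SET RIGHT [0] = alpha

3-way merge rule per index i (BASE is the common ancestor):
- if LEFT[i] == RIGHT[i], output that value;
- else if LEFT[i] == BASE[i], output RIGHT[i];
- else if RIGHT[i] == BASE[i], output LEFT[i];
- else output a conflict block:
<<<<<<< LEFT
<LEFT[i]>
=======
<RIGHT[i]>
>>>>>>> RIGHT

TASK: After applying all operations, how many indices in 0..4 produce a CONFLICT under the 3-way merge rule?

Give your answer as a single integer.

Answer: 1

Derivation:
Final LEFT:  [hotel, alpha, delta, echo, golf]
Final RIGHT: [alpha, india, golf, echo, golf]
i=0: L=hotel=BASE, R=alpha -> take RIGHT -> alpha
i=1: L=alpha=BASE, R=india -> take RIGHT -> india
i=2: BASE=hotel L=delta R=golf all differ -> CONFLICT
i=3: L=echo R=echo -> agree -> echo
i=4: L=golf R=golf -> agree -> golf
Conflict count: 1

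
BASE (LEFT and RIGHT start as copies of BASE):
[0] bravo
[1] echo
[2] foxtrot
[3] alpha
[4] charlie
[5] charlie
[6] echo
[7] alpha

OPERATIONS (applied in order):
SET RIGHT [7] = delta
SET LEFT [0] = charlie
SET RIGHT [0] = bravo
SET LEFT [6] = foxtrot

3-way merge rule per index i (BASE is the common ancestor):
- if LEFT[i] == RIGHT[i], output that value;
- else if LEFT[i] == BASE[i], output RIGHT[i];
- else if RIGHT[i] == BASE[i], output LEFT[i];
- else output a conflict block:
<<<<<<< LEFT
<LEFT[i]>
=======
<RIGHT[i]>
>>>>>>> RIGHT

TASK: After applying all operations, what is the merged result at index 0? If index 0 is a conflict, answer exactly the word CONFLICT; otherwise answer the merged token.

Answer: charlie

Derivation:
Final LEFT:  [charlie, echo, foxtrot, alpha, charlie, charlie, foxtrot, alpha]
Final RIGHT: [bravo, echo, foxtrot, alpha, charlie, charlie, echo, delta]
i=0: L=charlie, R=bravo=BASE -> take LEFT -> charlie
i=1: L=echo R=echo -> agree -> echo
i=2: L=foxtrot R=foxtrot -> agree -> foxtrot
i=3: L=alpha R=alpha -> agree -> alpha
i=4: L=charlie R=charlie -> agree -> charlie
i=5: L=charlie R=charlie -> agree -> charlie
i=6: L=foxtrot, R=echo=BASE -> take LEFT -> foxtrot
i=7: L=alpha=BASE, R=delta -> take RIGHT -> delta
Index 0 -> charlie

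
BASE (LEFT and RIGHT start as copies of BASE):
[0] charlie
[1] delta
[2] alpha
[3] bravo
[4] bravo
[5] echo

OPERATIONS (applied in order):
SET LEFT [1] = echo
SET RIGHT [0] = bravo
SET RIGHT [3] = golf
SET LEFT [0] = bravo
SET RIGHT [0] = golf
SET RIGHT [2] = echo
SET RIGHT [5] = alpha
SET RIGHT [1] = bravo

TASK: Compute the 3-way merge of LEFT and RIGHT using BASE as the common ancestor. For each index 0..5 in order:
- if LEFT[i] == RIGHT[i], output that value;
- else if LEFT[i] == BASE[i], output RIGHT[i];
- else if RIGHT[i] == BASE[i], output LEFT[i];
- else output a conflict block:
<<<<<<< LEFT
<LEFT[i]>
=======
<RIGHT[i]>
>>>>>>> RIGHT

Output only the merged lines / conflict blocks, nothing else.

Answer: <<<<<<< LEFT
bravo
=======
golf
>>>>>>> RIGHT
<<<<<<< LEFT
echo
=======
bravo
>>>>>>> RIGHT
echo
golf
bravo
alpha

Derivation:
Final LEFT:  [bravo, echo, alpha, bravo, bravo, echo]
Final RIGHT: [golf, bravo, echo, golf, bravo, alpha]
i=0: BASE=charlie L=bravo R=golf all differ -> CONFLICT
i=1: BASE=delta L=echo R=bravo all differ -> CONFLICT
i=2: L=alpha=BASE, R=echo -> take RIGHT -> echo
i=3: L=bravo=BASE, R=golf -> take RIGHT -> golf
i=4: L=bravo R=bravo -> agree -> bravo
i=5: L=echo=BASE, R=alpha -> take RIGHT -> alpha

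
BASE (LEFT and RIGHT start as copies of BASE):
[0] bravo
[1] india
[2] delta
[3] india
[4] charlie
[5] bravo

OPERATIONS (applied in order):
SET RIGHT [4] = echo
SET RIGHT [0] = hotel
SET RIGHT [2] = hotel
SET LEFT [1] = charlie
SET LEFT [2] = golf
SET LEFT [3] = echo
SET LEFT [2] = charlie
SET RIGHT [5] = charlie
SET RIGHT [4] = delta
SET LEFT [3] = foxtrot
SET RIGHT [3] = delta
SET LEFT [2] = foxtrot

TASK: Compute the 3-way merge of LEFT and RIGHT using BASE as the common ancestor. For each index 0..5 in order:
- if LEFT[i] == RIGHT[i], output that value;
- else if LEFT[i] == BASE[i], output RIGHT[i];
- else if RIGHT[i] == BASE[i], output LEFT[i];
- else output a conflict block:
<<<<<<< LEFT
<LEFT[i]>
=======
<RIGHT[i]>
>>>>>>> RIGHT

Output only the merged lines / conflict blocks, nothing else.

Final LEFT:  [bravo, charlie, foxtrot, foxtrot, charlie, bravo]
Final RIGHT: [hotel, india, hotel, delta, delta, charlie]
i=0: L=bravo=BASE, R=hotel -> take RIGHT -> hotel
i=1: L=charlie, R=india=BASE -> take LEFT -> charlie
i=2: BASE=delta L=foxtrot R=hotel all differ -> CONFLICT
i=3: BASE=india L=foxtrot R=delta all differ -> CONFLICT
i=4: L=charlie=BASE, R=delta -> take RIGHT -> delta
i=5: L=bravo=BASE, R=charlie -> take RIGHT -> charlie

Answer: hotel
charlie
<<<<<<< LEFT
foxtrot
=======
hotel
>>>>>>> RIGHT
<<<<<<< LEFT
foxtrot
=======
delta
>>>>>>> RIGHT
delta
charlie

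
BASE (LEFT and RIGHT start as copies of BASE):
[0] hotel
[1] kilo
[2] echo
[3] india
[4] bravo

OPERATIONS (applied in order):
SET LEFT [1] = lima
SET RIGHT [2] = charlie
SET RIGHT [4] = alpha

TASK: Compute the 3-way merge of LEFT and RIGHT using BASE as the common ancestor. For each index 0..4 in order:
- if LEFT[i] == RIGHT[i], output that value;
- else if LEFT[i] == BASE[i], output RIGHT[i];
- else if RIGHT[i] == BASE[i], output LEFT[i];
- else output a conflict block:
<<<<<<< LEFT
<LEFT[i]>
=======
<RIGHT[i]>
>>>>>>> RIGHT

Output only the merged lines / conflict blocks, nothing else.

Answer: hotel
lima
charlie
india
alpha

Derivation:
Final LEFT:  [hotel, lima, echo, india, bravo]
Final RIGHT: [hotel, kilo, charlie, india, alpha]
i=0: L=hotel R=hotel -> agree -> hotel
i=1: L=lima, R=kilo=BASE -> take LEFT -> lima
i=2: L=echo=BASE, R=charlie -> take RIGHT -> charlie
i=3: L=india R=india -> agree -> india
i=4: L=bravo=BASE, R=alpha -> take RIGHT -> alpha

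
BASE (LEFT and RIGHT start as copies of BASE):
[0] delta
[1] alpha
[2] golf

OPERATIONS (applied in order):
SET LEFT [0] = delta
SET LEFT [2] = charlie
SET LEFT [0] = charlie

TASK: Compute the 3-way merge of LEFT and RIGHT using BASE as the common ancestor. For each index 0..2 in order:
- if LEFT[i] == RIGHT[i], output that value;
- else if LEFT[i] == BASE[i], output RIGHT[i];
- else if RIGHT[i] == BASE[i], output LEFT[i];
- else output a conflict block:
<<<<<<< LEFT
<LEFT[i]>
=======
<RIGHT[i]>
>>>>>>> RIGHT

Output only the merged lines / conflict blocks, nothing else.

Answer: charlie
alpha
charlie

Derivation:
Final LEFT:  [charlie, alpha, charlie]
Final RIGHT: [delta, alpha, golf]
i=0: L=charlie, R=delta=BASE -> take LEFT -> charlie
i=1: L=alpha R=alpha -> agree -> alpha
i=2: L=charlie, R=golf=BASE -> take LEFT -> charlie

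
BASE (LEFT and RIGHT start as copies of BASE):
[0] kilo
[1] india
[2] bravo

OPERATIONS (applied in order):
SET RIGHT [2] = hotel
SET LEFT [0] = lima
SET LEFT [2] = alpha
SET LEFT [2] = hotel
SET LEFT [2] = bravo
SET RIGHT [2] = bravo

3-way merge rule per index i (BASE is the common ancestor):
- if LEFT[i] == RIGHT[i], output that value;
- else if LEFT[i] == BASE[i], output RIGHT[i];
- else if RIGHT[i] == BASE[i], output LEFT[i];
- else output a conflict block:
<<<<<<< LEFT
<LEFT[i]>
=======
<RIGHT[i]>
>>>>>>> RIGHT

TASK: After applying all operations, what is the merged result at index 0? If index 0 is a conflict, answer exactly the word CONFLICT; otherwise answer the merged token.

Answer: lima

Derivation:
Final LEFT:  [lima, india, bravo]
Final RIGHT: [kilo, india, bravo]
i=0: L=lima, R=kilo=BASE -> take LEFT -> lima
i=1: L=india R=india -> agree -> india
i=2: L=bravo R=bravo -> agree -> bravo
Index 0 -> lima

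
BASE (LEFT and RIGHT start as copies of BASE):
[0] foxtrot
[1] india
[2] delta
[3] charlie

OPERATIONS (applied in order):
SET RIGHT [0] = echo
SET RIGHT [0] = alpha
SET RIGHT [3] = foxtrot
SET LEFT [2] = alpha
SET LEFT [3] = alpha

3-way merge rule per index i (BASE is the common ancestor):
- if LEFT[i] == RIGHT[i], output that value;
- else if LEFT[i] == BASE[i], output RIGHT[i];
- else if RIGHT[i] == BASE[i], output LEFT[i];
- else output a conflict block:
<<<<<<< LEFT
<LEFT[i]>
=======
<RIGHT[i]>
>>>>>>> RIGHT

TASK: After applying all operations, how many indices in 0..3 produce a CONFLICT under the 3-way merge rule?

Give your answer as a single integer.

Answer: 1

Derivation:
Final LEFT:  [foxtrot, india, alpha, alpha]
Final RIGHT: [alpha, india, delta, foxtrot]
i=0: L=foxtrot=BASE, R=alpha -> take RIGHT -> alpha
i=1: L=india R=india -> agree -> india
i=2: L=alpha, R=delta=BASE -> take LEFT -> alpha
i=3: BASE=charlie L=alpha R=foxtrot all differ -> CONFLICT
Conflict count: 1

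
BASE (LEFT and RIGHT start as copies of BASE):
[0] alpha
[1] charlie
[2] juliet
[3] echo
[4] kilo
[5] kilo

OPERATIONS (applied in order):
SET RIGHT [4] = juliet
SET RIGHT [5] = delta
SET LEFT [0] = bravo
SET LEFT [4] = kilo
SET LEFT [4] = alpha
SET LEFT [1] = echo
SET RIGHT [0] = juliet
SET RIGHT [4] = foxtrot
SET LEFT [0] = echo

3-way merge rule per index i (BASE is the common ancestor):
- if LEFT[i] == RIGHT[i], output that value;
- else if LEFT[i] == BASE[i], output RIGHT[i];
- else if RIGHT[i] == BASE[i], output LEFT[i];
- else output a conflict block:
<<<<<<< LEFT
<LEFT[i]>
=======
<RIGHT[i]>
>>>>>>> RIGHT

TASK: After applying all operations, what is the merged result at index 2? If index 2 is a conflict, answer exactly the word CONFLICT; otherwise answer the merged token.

Answer: juliet

Derivation:
Final LEFT:  [echo, echo, juliet, echo, alpha, kilo]
Final RIGHT: [juliet, charlie, juliet, echo, foxtrot, delta]
i=0: BASE=alpha L=echo R=juliet all differ -> CONFLICT
i=1: L=echo, R=charlie=BASE -> take LEFT -> echo
i=2: L=juliet R=juliet -> agree -> juliet
i=3: L=echo R=echo -> agree -> echo
i=4: BASE=kilo L=alpha R=foxtrot all differ -> CONFLICT
i=5: L=kilo=BASE, R=delta -> take RIGHT -> delta
Index 2 -> juliet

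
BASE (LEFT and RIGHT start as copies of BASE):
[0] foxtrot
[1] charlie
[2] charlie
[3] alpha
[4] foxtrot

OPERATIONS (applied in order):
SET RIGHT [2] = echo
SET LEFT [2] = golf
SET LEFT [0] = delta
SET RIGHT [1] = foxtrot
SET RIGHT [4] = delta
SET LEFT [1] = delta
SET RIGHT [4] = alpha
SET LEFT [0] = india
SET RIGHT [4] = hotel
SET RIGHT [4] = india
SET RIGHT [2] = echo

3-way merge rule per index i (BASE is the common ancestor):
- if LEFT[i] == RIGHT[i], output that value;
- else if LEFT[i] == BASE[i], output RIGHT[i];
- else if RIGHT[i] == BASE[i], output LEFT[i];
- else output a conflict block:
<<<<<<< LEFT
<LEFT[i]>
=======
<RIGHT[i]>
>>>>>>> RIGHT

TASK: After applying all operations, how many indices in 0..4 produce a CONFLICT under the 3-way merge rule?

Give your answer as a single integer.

Final LEFT:  [india, delta, golf, alpha, foxtrot]
Final RIGHT: [foxtrot, foxtrot, echo, alpha, india]
i=0: L=india, R=foxtrot=BASE -> take LEFT -> india
i=1: BASE=charlie L=delta R=foxtrot all differ -> CONFLICT
i=2: BASE=charlie L=golf R=echo all differ -> CONFLICT
i=3: L=alpha R=alpha -> agree -> alpha
i=4: L=foxtrot=BASE, R=india -> take RIGHT -> india
Conflict count: 2

Answer: 2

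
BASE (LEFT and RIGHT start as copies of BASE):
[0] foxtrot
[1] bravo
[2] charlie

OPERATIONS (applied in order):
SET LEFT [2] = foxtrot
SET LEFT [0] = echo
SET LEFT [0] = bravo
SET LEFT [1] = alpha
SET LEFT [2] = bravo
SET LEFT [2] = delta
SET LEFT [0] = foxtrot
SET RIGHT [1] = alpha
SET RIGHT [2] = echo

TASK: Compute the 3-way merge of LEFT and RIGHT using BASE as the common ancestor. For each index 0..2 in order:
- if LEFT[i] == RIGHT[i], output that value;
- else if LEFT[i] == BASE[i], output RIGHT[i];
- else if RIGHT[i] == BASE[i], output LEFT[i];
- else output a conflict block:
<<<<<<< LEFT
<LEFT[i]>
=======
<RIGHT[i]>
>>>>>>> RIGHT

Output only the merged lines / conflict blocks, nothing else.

Final LEFT:  [foxtrot, alpha, delta]
Final RIGHT: [foxtrot, alpha, echo]
i=0: L=foxtrot R=foxtrot -> agree -> foxtrot
i=1: L=alpha R=alpha -> agree -> alpha
i=2: BASE=charlie L=delta R=echo all differ -> CONFLICT

Answer: foxtrot
alpha
<<<<<<< LEFT
delta
=======
echo
>>>>>>> RIGHT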